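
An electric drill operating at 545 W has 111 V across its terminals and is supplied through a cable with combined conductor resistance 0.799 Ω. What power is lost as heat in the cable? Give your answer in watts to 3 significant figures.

The cable and load are in series, so the same current flows in both; the loss is I²R_line.
I = P / V = 545 / 111 = 4.910 A through the cable.
P_line = I² R_line = (4.910)² × 0.799 = 19.26 W

19.3 W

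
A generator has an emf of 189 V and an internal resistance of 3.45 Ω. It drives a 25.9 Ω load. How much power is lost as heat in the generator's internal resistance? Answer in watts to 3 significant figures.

143 W

Internal loss is I²r, with I set by the total series resistance r+R.
I = ε / (r + R) = 189 / (3.45 + 25.9) = 6.440 A
P_int = I² r = (6.440)² × 3.45 = 143.1 W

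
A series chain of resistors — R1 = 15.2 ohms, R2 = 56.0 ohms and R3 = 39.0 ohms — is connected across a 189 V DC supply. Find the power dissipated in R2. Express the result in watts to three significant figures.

Series elements share the same current, so find I first, then use P = I²R.
R_total = 15.2 + 56.0 + 39.0 = 110.2 Ω
I = V / R_total = 189 / 110.2 = 1.715 A
P_R2 = I² × R2 = (1.715)² × 56.0 = 164.7 W

165 W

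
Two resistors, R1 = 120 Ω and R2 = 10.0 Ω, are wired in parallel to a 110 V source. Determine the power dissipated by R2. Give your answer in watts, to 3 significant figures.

Every branch has 110 V across it, so for R2 the power is simply V²/R.
P_R2 = V² / R2 = (110)² / 10.0 Ω = 1210 W

1210 W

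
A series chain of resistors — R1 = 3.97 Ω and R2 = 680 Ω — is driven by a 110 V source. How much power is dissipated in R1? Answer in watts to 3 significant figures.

In a series string the same current flows through every resistor — find that current, then P = I²R for the one we want.
R_total = 3.97 + 680 = 684.0 Ω
I = V / R_total = 110 / 684.0 = 0.1608 A
P_R1 = I² × R1 = (0.1608)² × 3.97 = 0.1027 W

0.103 W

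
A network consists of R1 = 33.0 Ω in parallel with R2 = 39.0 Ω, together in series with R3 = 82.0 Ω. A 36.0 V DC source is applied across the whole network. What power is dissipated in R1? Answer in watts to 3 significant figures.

1.26 W

Collapse the R1‖R2 pair into one equivalent R_p; then R_p and R3 form a series string.
R_p = (33.0×39.0)/(33.0+39.0) = 17.88 Ω
R_total = R_p + 82.0 = 17.88 + 82.0 = 99.88 Ω
I = V / R_total = 36.0 / 99.88 = 0.3605 A
Voltage across the parallel pair: V_p = I × R_p = 0.3605 × 17.88 = 6.443 V
R1 has V_p across it, so P = V_p²/R1.
P_R1 = (6.443)² / 33.0 = 1.258 W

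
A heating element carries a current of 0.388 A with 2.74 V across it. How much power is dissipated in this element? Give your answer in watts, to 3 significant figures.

V and I are known directly — P = V I, no intermediate step needed.
P = 2.74 V × 0.3880 A = 1.063 W

1.06 W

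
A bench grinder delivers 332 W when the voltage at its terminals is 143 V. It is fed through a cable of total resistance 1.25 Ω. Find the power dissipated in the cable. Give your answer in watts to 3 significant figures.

Line loss is just I²R for the cable — we know both I and R_line directly.
I = P / V = 332 / 143 = 2.322 A through the cable.
P_line = I² R_line = (2.322)² × 1.25 = 6.738 W

6.74 W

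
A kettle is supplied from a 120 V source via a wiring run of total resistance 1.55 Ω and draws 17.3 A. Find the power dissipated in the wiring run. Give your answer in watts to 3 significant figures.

The wiring run is a series resistance carrying the load current; its dissipation is I²R_line.
The wiring run carries the full 17.3 A.
P_line = I² R_line = (17.30)² × 1.55 = 463.9 W

464 W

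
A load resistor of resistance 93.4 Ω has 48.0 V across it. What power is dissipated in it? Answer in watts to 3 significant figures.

Voltage and resistance are given, so P = V²/R is the one-step route.
P = (48.0 V)² / 93.4 Ω = 24.67 W

24.7 W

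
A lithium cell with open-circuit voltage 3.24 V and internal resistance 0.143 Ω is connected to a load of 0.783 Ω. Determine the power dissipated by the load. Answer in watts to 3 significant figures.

Find the circuit current first, then P = I²R for the load (series elements share I).
I = ε / (r + R) = 3.24 / (0.143 + 0.783) = 3.499 A
P_load = I² R = (3.499)² × 0.783 = 9.586 W

9.59 W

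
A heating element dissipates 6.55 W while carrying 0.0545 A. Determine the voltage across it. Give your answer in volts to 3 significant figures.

120 V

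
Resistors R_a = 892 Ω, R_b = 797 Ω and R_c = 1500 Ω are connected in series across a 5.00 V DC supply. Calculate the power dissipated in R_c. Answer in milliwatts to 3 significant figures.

Every series element carries the same I. Get I from the total resistance, then P = I² × R_c.
R_total = 892 + 797 + 1500 = 3189 Ω
I = V / R_total = 5.00 / 3189 = 0.001568 A
P_R_c = I² × R_c = (0.001568)² × 1500 = 0.003687 W

3.69 mW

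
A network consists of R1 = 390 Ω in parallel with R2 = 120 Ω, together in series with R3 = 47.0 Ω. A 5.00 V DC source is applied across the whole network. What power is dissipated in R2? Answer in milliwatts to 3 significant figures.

Collapse the R1‖R2 pair into one equivalent R_p; then R_p and R3 form a series string.
R_p = (390×120)/(390+120) = 91.76 Ω
R_total = R_p + 47.0 = 91.76 + 47.0 = 138.8 Ω
I = V / R_total = 5.00 / 138.8 = 0.03603 A
Voltage across the parallel pair: V_p = I × R_p = 0.03603 × 91.76 = 3.306 V
R2 sits across V_p; its power is V_p²/R.
P_R2 = (3.306)² / 120 = 0.09111 W

91.1 mW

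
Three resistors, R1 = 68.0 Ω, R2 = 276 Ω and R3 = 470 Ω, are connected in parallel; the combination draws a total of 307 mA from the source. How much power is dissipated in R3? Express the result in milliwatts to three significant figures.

479 mW

The branches share the same voltage, but only the total current is given — find V from the equivalent resistance first.
1/R_eq = 1/68.0 + 1/276 + 1/470 ⇒ R_eq = 48.88 Ω
V = I_total × R_eq = 0.3070 × 48.88 = 15.01 V
P_R3 = V² / R3 = (15.01)² / 470 = 0.4792 W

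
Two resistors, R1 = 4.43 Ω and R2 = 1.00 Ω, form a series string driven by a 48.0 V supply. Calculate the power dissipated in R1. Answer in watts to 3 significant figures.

346 W

The current is common to all series resistors; compute it, then apply P = I²R for the target.
R_total = 4.43 + 1.00 = 5.430 Ω
I = V / R_total = 48.0 / 5.430 = 8.840 A
P_R1 = I² × R1 = (8.840)² × 4.43 = 346.2 W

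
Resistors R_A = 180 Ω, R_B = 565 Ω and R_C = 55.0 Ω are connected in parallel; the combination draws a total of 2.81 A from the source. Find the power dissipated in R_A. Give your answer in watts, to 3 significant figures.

67.4 W

Only the total current is stated, so first find the parallel equivalent to get the voltage across the combination.
1/R_eq = 1/180 + 1/565 + 1/55.0 ⇒ R_eq = 39.20 Ω
V = I_total × R_eq = 2.810 × 39.20 = 110.2 V
P_R_A = V² / R_A = (110.2)² / 180 = 67.42 W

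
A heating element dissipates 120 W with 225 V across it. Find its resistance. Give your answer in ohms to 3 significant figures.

The two known quantities fix the third via R = V² / P.
R = (225)² / 120 = 421.9 Ω

422 Ω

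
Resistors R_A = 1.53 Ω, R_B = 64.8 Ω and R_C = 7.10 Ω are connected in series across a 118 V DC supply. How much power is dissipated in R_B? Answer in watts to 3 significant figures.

167 W

In a series string the same current flows through every resistor — find that current, then P = I²R for the one we want.
R_total = 1.53 + 64.8 + 7.10 = 73.43 Ω
I = V / R_total = 118 / 73.43 = 1.607 A
P_R_B = I² × R_B = (1.607)² × 64.8 = 167.3 W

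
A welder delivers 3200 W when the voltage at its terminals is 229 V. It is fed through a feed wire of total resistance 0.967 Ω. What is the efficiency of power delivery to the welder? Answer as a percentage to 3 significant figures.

I = P / V = 3200 / 229 = 13.97 A through the feed wire.
P_line = I² R_line = (13.97)² × 0.967 = 188.8 W
P_source = P_load + P_line = 3200 + 188.8 = 3389 W
η = P_load / P_source = 3200 / 3389 = 0.9443

94.4 %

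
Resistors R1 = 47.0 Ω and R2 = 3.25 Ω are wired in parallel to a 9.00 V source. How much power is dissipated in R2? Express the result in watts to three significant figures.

Each parallel branch sees the full supply voltage, so P = V²/R applies directly to the target branch.
P_R2 = V² / R2 = (9.00)² / 3.25 Ω = 24.92 W

24.9 W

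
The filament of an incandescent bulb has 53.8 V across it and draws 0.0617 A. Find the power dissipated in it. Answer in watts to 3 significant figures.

Both the voltage across and the current through the element are known, so P = V I applies directly.
P = 53.8 V × 0.06170 A = 3.319 W

3.32 W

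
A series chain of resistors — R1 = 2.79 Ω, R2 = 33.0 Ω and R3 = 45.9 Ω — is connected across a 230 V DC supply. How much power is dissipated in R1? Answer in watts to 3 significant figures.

Every series element carries the same I. Get I from the total resistance, then P = I² × R1.
R_total = 2.79 + 33.0 + 45.9 = 81.69 Ω
I = V / R_total = 230 / 81.69 = 2.816 A
P_R1 = I² × R1 = (2.816)² × 2.79 = 22.12 W

22.1 W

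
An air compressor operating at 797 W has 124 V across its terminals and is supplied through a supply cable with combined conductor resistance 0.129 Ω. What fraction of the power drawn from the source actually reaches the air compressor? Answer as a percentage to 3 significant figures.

99.3 %

I = P / V = 797 / 124 = 6.427 A through the supply cable.
P_line = I² R_line = (6.427)² × 0.129 = 5.329 W
P_source = P_load + P_line = 797.0 + 5.329 = 802.3 W
η = P_load / P_source = 797.0 / 802.3 = 0.9934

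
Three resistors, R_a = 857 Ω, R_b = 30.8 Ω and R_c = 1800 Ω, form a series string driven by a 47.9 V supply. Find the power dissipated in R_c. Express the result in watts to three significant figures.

Series elements share the same current, so find I first, then use P = I²R.
R_total = 857 + 30.8 + 1800 = 2688 Ω
I = V / R_total = 47.9 / 2688 = 0.01782 A
P_R_c = I² × R_c = (0.01782)² × 1800 = 0.5717 W

0.572 W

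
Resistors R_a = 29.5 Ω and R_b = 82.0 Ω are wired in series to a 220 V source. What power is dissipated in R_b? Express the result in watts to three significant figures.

319 W

Series elements share the same current, so find I first, then use P = I²R.
R_total = 29.5 + 82.0 = 111.5 Ω
I = V / R_total = 220 / 111.5 = 1.973 A
P_R_b = I² × R_b = (1.973)² × 82.0 = 319.2 W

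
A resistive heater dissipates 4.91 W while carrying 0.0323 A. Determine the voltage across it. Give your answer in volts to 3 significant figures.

152 V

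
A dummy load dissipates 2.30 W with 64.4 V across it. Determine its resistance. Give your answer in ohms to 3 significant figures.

The two known quantities fix the third via R = V² / P.
R = (64.4)² / 2.30 = 1803 Ω

1800 Ω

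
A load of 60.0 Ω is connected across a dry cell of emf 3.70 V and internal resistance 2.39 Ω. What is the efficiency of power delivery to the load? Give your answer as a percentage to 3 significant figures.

96.2 %

η = P_load/(P_load+P_int) = I²R/(I²R+I²r) = R/(R+r) — the I² cancels for series elements.
η = R / (R + r) = 60.0 / (60.0 + 2.39) = 0.9617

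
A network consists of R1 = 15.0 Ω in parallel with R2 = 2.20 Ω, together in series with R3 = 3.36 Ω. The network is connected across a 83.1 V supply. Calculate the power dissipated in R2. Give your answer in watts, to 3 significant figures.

First find R_p for the parallel pair, then treat R_p + R3 as a series loop.
R_p = (15.0×2.20)/(15.0+2.20) = 1.919 Ω
R_total = R_p + 3.36 = 1.919 + 3.36 = 5.279 Ω
I = V / R_total = 83.1 / 5.279 = 15.74 A
Voltage across the parallel pair: V_p = I × R_p = 15.74 × 1.919 = 30.20 V
R2 sits across V_p; its power is V_p²/R.
P_R2 = (30.20)² / 2.20 = 414.7 W

415 W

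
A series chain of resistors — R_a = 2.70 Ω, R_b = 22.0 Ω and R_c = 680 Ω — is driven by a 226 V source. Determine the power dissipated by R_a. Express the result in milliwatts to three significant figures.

278 mW

The current is common to all series resistors; compute it, then apply P = I²R for the target.
R_total = 2.70 + 22.0 + 680 = 704.7 Ω
I = V / R_total = 226 / 704.7 = 0.3207 A
P_R_a = I² × R_a = (0.3207)² × 2.70 = 0.2777 W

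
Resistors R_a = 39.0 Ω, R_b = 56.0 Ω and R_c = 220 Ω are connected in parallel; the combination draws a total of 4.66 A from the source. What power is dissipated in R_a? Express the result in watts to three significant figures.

We need the common branch voltage; get it from I_total × R_eq, then P = V²/R for the branch.
1/R_eq = 1/39.0 + 1/56.0 + 1/220 ⇒ R_eq = 20.81 Ω
V = I_total × R_eq = 4.660 × 20.81 = 97.00 V
P_R_a = V² / R_a = (97.00)² / 39.0 = 241.2 W

241 W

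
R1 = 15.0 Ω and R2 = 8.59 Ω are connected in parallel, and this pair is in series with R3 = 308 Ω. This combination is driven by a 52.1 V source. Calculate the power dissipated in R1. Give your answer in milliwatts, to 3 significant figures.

Combine R1 and R2 into their parallel equivalent first, reducing the network to two series resistors.
R_p = (15.0×8.59)/(15.0+8.59) = 5.462 Ω
R_total = R_p + 308 = 5.462 + 308 = 313.5 Ω
I = V / R_total = 52.1 / 313.5 = 0.1662 A
Voltage across the parallel pair: V_p = I × R_p = 0.1662 × 5.462 = 0.9078 V
Use P = V²/R for R1 with V = V_p.
P_R1 = (0.9078)² / 15.0 = 0.05494 W

54.9 mW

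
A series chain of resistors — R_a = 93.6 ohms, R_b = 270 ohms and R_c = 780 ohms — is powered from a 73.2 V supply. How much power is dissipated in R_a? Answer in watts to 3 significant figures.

0.383 W

Since the resistors are in series they all carry the loop current I = V/R_total; the power in any one is I²R.
R_total = 93.6 + 270 + 780 = 1144 Ω
I = V / R_total = 73.2 / 1144 = 0.06401 A
P_R_a = I² × R_a = (0.06401)² × 93.6 = 0.3835 W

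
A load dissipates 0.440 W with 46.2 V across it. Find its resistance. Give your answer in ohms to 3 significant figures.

From P = V I = I²R = V²/R, with the two given quantities we get R = V² / P.
R = (46.2)² / 0.440 = 4851 Ω

4850 Ω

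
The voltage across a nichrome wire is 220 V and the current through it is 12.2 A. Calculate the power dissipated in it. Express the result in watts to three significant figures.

2680 W

With V and I both given, power follows immediately from P = V I.
P = 220 V × 12.20 A = 2684 W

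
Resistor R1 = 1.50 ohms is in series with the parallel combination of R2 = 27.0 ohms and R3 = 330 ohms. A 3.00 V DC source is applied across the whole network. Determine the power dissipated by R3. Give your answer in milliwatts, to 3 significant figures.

First combine the parallel branches into one equivalent R_p, then R1 + R_p is a series pair.
R_p = (27.0×330)/(27.0+330) = 24.96 Ω
R_total = 1.50 + 24.96 = 26.46 Ω
I = V / R_total = 3.00 / 26.46 = 0.1134 A
Voltage across the parallel pair: V_p = I × R_p = 0.1134 × 24.96 = 2.830 V
With V_p across R3, its power is V_p²/R3.
P_R3 = (2.830)² / 330 = 0.02427 W

24.3 mW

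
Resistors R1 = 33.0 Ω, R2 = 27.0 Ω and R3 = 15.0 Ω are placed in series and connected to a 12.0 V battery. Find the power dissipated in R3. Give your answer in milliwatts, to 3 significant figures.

In a series string the same current flows through every resistor — find that current, then P = I²R for the one we want.
R_total = 33.0 + 27.0 + 15.0 = 75.00 Ω
I = V / R_total = 12.0 / 75.00 = 0.1600 A
P_R3 = I² × R3 = (0.1600)² × 15.0 = 0.3840 W

384 mW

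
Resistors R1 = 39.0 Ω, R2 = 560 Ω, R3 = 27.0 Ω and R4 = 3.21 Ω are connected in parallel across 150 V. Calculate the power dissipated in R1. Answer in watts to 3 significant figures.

Every branch has 150 V across it, so for R1 the power is simply V²/R.
P_R1 = V² / R1 = (150)² / 39.0 Ω = 576.9 W

577 W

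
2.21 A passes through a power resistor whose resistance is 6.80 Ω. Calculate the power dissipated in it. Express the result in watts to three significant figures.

The current through and the resistance of the element are both given; use P = I²R.
P = (2.210 A)² × 6.80 Ω = 33.21 W

33.2 W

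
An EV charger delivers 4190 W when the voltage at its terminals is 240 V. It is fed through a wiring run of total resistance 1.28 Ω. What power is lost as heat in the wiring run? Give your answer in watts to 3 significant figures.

390 W

Only the current and the line resistance are needed for the I²R loss.
I = P / V = 4190 / 240 = 17.46 A through the wiring run.
P_line = I² R_line = (17.46)² × 1.28 = 390.1 W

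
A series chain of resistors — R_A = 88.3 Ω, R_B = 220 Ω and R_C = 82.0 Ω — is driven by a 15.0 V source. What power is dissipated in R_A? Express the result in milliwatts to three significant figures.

Series elements share the same current, so find I first, then use P = I²R.
R_total = 88.3 + 220 + 82.0 = 390.3 Ω
I = V / R_total = 15.0 / 390.3 = 0.03843 A
P_R_A = I² × R_A = (0.03843)² × 88.3 = 0.1304 W

130 mW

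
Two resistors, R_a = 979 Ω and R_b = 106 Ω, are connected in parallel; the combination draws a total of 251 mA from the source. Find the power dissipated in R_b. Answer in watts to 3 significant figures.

5.44 W

We need the common branch voltage; get it from I_total × R_eq, then P = V²/R for the branch.
1/R_eq = 1/979 + 1/106 ⇒ R_eq = 95.64 Ω
V = I_total × R_eq = 0.2510 × 95.64 = 24.01 V
P_R_b = V² / R_b = (24.01)² / 106 = 5.437 W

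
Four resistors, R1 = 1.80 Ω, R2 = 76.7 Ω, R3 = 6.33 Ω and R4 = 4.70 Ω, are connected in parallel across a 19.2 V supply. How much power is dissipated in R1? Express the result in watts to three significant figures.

205 W

Parallel branches share the same voltage; P = V²/R gives the branch power in one step.
P_R1 = V² / R1 = (19.2)² / 1.80 Ω = 204.8 W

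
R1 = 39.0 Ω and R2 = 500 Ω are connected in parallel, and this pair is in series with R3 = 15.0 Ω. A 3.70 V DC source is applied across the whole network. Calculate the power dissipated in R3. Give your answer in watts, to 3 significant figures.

0.0784 W

Reduce the parallel combination to a single R_p; the circuit then becomes R_p in series with the remaining resistor.
R_p = (39.0×500)/(39.0+500) = 36.18 Ω
R_total = R_p + 15.0 = 36.18 + 15.0 = 51.18 Ω
I = V / R_total = 3.70 / 51.18 = 0.07230 A
All the supply current flows through R3; use P = I²R3.
P_R3 = (0.07230)² × 15.0 = 0.07840 W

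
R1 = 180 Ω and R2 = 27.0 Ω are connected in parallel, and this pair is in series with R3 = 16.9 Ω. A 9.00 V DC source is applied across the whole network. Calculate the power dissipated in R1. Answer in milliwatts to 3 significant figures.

152 mW

Combine R1 and R2 into their parallel equivalent first, reducing the network to two series resistors.
R_p = (180×27.0)/(180+27.0) = 23.48 Ω
R_total = R_p + 16.9 = 23.48 + 16.9 = 40.38 Ω
I = V / R_total = 9.00 / 40.38 = 0.2229 A
Voltage across the parallel pair: V_p = I × R_p = 0.2229 × 23.48 = 5.233 V
R1 sits across V_p; its power is V_p²/R.
P_R1 = (5.233)² / 180 = 0.1521 W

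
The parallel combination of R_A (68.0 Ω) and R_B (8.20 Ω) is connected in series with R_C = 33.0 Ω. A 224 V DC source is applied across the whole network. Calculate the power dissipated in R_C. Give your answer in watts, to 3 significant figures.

1020 W

Combine R_A and R_B into their parallel equivalent first, reducing the network to two series resistors.
R_p = (68.0×8.20)/(68.0+8.20) = 7.318 Ω
R_total = R_p + 33.0 = 7.318 + 33.0 = 40.32 Ω
I = V / R_total = 224 / 40.32 = 5.556 A
R_C is the series element, so its power is I²R.
P_R_C = (5.556)² × 33.0 = 1019 W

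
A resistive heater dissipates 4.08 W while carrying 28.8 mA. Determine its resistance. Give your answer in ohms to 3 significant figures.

From P = V I = I²R = V²/R, with the two given quantities we get R = P / I².
R = 4.08 / (0.02880)² = 4919 Ω

4920 Ω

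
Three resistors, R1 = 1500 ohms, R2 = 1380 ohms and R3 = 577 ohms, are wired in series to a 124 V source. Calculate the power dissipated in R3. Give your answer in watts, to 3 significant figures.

Every series element carries the same I. Get I from the total resistance, then P = I² × R3.
R_total = 1500 + 1380 + 577 = 3457 Ω
I = V / R_total = 124 / 3457 = 0.03587 A
P_R3 = I² × R3 = (0.03587)² × 577 = 0.7424 W

0.742 W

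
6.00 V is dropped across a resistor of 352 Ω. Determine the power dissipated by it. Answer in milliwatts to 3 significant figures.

We know the drop across the element and its resistance — P = V²/R, one step.
P = (6.00 V)² / 352 Ω = 0.1023 W

102 mW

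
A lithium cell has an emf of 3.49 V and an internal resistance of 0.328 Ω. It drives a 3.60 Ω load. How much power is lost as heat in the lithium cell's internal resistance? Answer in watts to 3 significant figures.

The source's internal resistance is just another series element carrying I; its dissipation is I²r.
I = ε / (r + R) = 3.49 / (0.328 + 3.60) = 0.8885 A
P_int = I² r = (0.8885)² × 0.328 = 0.2589 W

0.259 W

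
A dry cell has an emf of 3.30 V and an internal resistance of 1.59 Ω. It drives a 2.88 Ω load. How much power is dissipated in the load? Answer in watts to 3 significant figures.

1.57 W

The internal resistance and the load are in series, so the same I flows through both; get I from ε/(r+R), then I²R for the load.
I = ε / (r + R) = 3.30 / (1.59 + 2.88) = 0.7383 A
P_load = I² R = (0.7383)² × 2.88 = 1.570 W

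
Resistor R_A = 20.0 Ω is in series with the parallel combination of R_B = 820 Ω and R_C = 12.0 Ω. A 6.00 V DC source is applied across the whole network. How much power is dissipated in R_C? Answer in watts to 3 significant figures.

Reduce the parallel pair to R_p first; the network is then a simple series string.
R_p = (820×12.0)/(820+12.0) = 11.83 Ω
R_total = 20.0 + 11.83 = 31.83 Ω
I = V / R_total = 6.00 / 31.83 = 0.1885 A
Voltage across the parallel pair: V_p = I × R_p = 0.1885 × 11.83 = 2.230 V
R_C sees V_p directly, so P = V_p² / R_C.
P_R_C = (2.230)² / 12.0 = 0.4143 W

0.414 W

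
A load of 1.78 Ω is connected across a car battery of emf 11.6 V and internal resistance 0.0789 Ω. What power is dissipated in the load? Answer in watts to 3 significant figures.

Find the circuit current first, then P = I²R for the load (series elements share I).
I = ε / (r + R) = 11.6 / (0.0789 + 1.78) = 6.240 A
P_load = I² R = (6.240)² × 1.78 = 69.31 W

69.3 W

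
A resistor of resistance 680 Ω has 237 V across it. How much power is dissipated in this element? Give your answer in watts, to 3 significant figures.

With V across and R both known, P = V²/R gives the dissipation directly.
P = (237 V)² / 680 Ω = 82.60 W

82.6 W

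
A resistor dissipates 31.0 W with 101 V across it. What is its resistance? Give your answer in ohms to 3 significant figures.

329 Ω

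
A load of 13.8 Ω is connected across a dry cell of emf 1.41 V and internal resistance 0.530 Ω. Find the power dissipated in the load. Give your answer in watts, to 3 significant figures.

Find the circuit current first, then P = I²R for the load (series elements share I).
I = ε / (r + R) = 1.41 / (0.530 + 13.8) = 0.09839 A
P_load = I² R = (0.09839)² × 13.8 = 0.1336 W

0.134 W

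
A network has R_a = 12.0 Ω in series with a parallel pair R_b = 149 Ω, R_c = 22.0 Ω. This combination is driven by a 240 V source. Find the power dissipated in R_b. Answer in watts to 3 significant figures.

First combine the parallel branches into one equivalent R_p, then R_a + R_p is a series pair.
R_p = (149×22.0)/(149+22.0) = 19.17 Ω
R_total = 12.0 + 19.17 = 31.17 Ω
I = V / R_total = 240 / 31.17 = 7.700 A
Voltage across the parallel pair: V_p = I × R_p = 7.700 × 19.17 = 147.6 V
With V_p across R_b, its power is V_p²/R_b.
P_R_b = (147.6)² / 149 = 146.2 W

146 W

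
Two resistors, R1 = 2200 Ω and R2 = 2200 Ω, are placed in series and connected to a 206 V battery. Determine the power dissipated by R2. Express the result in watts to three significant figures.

In a series string the same current flows through every resistor — find that current, then P = I²R for the one we want.
R_total = 2200 + 2200 = 4400 Ω
I = V / R_total = 206 / 4400 = 0.04682 A
P_R2 = I² × R2 = (0.04682)² × 2200 = 4.822 W

4.82 W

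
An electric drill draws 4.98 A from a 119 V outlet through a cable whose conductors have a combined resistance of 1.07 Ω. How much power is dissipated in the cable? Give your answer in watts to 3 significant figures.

Line loss is just I²R for the cable — we know both I and R_line directly.
The cable carries the full 4.98 A.
P_line = I² R_line = (4.980)² × 1.07 = 26.54 W

26.5 W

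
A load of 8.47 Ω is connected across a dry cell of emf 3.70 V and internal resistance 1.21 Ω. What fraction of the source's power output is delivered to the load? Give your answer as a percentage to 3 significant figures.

87.5 %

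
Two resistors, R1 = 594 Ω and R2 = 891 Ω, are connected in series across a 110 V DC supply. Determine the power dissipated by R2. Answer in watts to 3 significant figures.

Since the resistors are in series they all carry the loop current I = V/R_total; the power in any one is I²R.
R_total = 594 + 891 = 1485 Ω
I = V / R_total = 110 / 1485 = 0.07407 A
P_R2 = I² × R2 = (0.07407)² × 891 = 4.889 W

4.89 W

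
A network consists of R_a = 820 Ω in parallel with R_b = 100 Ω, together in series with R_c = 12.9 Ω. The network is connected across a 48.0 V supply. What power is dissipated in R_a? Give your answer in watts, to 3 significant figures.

2.14 W

Reduce the parallel combination to a single R_p; the circuit then becomes R_p in series with the remaining resistor.
R_p = (820×100)/(820+100) = 89.13 Ω
R_total = R_p + 12.9 = 89.13 + 12.9 = 102.0 Ω
I = V / R_total = 48.0 / 102.0 = 0.4704 A
Voltage across the parallel pair: V_p = I × R_p = 0.4704 × 89.13 = 41.93 V
Use P = V²/R for R_a with V = V_p.
P_R_a = (41.93)² / 820 = 2.144 W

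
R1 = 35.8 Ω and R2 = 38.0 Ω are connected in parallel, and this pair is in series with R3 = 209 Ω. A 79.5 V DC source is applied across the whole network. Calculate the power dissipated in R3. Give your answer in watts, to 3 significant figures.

25.5 W

Collapse the R1‖R2 pair into one equivalent R_p; then R_p and R3 form a series string.
R_p = (35.8×38.0)/(35.8+38.0) = 18.43 Ω
R_total = R_p + 209 = 18.43 + 209 = 227.4 Ω
I = V / R_total = 79.5 / 227.4 = 0.3496 A
R3 is the series element, so its power is I²R.
P_R3 = (0.3496)² × 209 = 25.54 W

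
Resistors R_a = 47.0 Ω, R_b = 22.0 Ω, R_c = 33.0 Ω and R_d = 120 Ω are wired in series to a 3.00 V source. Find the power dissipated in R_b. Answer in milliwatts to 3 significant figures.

Every series element carries the same I. Get I from the total resistance, then P = I² × R_b.
R_total = 47.0 + 22.0 + 33.0 + 120 = 222.0 Ω
I = V / R_total = 3.00 / 222.0 = 0.01351 A
P_R_b = I² × R_b = (0.01351)² × 22.0 = 0.004018 W

4.02 mW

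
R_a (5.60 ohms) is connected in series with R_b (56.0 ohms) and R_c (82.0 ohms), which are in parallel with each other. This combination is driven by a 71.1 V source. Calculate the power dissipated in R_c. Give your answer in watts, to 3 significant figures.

Reduce the parallel pair to R_p first; the network is then a simple series string.
R_p = (56.0×82.0)/(56.0+82.0) = 33.28 Ω
R_total = 5.60 + 33.28 = 38.88 Ω
I = V / R_total = 71.1 / 38.88 = 1.829 A
Voltage across the parallel pair: V_p = I × R_p = 1.829 × 33.28 = 60.86 V
R_c is across V_p, so use P = V²/R for that branch.
P_R_c = (60.86)² / 82.0 = 45.17 W

45.2 W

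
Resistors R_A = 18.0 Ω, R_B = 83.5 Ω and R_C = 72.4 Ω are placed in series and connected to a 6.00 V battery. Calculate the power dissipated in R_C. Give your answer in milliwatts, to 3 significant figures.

86.2 mW

Since the resistors are in series they all carry the loop current I = V/R_total; the power in any one is I²R.
R_total = 18.0 + 83.5 + 72.4 = 173.9 Ω
I = V / R_total = 6.00 / 173.9 = 0.03450 A
P_R_C = I² × R_C = (0.03450)² × 72.4 = 0.08619 W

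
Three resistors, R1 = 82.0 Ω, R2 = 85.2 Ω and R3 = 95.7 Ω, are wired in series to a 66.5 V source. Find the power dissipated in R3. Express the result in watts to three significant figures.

6.12 W

Since the resistors are in series they all carry the loop current I = V/R_total; the power in any one is I²R.
R_total = 82.0 + 85.2 + 95.7 = 262.9 Ω
I = V / R_total = 66.5 / 262.9 = 0.2529 A
P_R3 = I² × R3 = (0.2529)² × 95.7 = 6.123 W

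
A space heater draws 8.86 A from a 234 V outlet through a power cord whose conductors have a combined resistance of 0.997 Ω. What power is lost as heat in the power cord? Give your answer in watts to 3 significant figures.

The power cord and load are in series, so the same current flows in both; the loss is I²R_line.
The power cord carries the full 8.86 A.
P_line = I² R_line = (8.860)² × 0.997 = 78.26 W

78.3 W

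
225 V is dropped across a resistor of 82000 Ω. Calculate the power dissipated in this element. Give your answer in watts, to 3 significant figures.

Voltage and resistance are given, so P = V²/R is the one-step route.
P = (225 V)² / 82000 Ω = 0.6174 W

0.617 W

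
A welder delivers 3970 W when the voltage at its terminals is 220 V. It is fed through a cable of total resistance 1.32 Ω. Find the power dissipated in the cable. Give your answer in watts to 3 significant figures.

430 W

The cable is a series resistance carrying the load current; its dissipation is I²R_line.
I = P / V = 3970 / 220 = 18.05 A through the cable.
P_line = I² R_line = (18.05)² × 1.32 = 429.8 W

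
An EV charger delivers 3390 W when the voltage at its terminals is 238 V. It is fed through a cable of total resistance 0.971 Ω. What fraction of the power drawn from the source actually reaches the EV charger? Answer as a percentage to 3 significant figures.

I = P / V = 3390 / 238 = 14.24 A through the cable.
P_line = I² R_line = (14.24)² × 0.971 = 197.0 W
P_source = P_load + P_line = 3390 + 197.0 = 3587 W
η = P_load / P_source = 3390 / 3587 = 0.9451

94.5 %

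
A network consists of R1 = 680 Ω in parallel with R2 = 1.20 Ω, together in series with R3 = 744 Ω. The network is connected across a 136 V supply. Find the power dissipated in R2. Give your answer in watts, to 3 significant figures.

First find R_p for the parallel pair, then treat R_p + R3 as a series loop.
R_p = (680×1.20)/(680+1.20) = 1.198 Ω
R_total = R_p + 744 = 1.198 + 744 = 745.2 Ω
I = V / R_total = 136 / 745.2 = 0.1825 A
Voltage across the parallel pair: V_p = I × R_p = 0.1825 × 1.198 = 0.2186 V
R2 sits across V_p; its power is V_p²/R.
P_R2 = (0.2186)² / 1.20 = 0.03983 W

0.0398 W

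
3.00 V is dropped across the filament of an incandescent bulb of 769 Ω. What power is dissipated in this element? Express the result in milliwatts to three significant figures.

We know the drop across the element and its resistance — P = V²/R, one step.
P = (3.00 V)² / 769 Ω = 0.01170 W

11.7 mW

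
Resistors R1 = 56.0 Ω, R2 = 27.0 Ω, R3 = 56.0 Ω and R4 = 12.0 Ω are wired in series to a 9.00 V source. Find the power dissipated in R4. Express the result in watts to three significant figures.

0.0426 W

Every series element carries the same I. Get I from the total resistance, then P = I² × R4.
R_total = 56.0 + 27.0 + 56.0 + 12.0 = 151.0 Ω
I = V / R_total = 9.00 / 151.0 = 0.05960 A
P_R4 = I² × R4 = (0.05960)² × 12.0 = 0.04263 W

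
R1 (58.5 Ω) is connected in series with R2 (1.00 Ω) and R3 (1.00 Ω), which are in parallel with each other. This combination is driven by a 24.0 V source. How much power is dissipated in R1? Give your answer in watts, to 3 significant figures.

9.68 W

First combine the parallel branches into one equivalent R_p, then R1 + R_p is a series pair.
R_p = (1.00×1.00)/(1.00+1.00) = 0.5000 Ω
R_total = 58.5 + 0.5000 = 59.00 Ω
I = V / R_total = 24.0 / 59.00 = 0.4068 A
The full supply current passes through R1: P = I²R.
P_R1 = (0.4068)² × 58.5 = 9.680 W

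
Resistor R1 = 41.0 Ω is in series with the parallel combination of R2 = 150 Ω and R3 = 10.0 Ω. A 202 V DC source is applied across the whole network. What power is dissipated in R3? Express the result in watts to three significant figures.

141 W

Collapse R2‖R3 to a single equivalent, reducing the network to two series elements.
R_p = (150×10.0)/(150+10.0) = 9.375 Ω
R_total = 41.0 + 9.375 = 50.38 Ω
I = V / R_total = 202 / 50.38 = 4.010 A
Voltage across the parallel pair: V_p = I × R_p = 4.010 × 9.375 = 37.59 V
R3 is across V_p, so use P = V²/R for that branch.
P_R3 = (37.59)² / 10.0 = 141.3 W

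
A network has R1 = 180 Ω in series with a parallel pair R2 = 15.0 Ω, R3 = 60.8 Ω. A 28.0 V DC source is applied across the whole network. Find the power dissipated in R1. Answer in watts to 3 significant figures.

3.83 W

Reduce the parallel pair to R_p first; the network is then a simple series string.
R_p = (15.0×60.8)/(15.0+60.8) = 12.03 Ω
R_total = 180 + 12.03 = 192.0 Ω
I = V / R_total = 28.0 / 192.0 = 0.1458 A
R1 carries the full series current, so P = I²R.
P_R1 = (0.1458)² × 180 = 3.827 W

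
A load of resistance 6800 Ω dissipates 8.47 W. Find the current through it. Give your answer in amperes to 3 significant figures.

The two known quantities fix the third via I = √(P / R).
I = √(8.47 / 6800) = 0.03529 A

0.0353 A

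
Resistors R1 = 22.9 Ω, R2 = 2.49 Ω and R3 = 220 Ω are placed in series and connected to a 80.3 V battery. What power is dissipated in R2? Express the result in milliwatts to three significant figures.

267 mW

Since the resistors are in series they all carry the loop current I = V/R_total; the power in any one is I²R.
R_total = 22.9 + 2.49 + 220 = 245.4 Ω
I = V / R_total = 80.3 / 245.4 = 0.3272 A
P_R2 = I² × R2 = (0.3272)² × 2.49 = 0.2666 W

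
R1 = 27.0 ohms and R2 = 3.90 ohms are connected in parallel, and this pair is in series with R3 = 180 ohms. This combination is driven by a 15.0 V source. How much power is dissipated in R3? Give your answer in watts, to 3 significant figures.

Reduce the parallel combination to a single R_p; the circuit then becomes R_p in series with the remaining resistor.
R_p = (27.0×3.90)/(27.0+3.90) = 3.408 Ω
R_total = R_p + 180 = 3.408 + 180 = 183.4 Ω
I = V / R_total = 15.0 / 183.4 = 0.08178 A
All the supply current flows through R3; use P = I²R3.
P_R3 = (0.08178)² × 180 = 1.204 W

1.20 W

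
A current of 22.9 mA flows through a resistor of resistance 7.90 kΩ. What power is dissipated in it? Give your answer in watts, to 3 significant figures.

4.14 W

With I and R stated, P = I²R applies in one step.
P = (0.02290 A)² × 7900 Ω = 4.143 W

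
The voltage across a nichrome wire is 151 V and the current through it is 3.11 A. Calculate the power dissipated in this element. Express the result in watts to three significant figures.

With V and I both given, power follows immediately from P = V I.
P = 151 V × 3.110 A = 469.6 W

470 W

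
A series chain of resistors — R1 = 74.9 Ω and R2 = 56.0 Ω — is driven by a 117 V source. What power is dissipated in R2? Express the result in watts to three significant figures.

44.7 W

Since the resistors are in series they all carry the loop current I = V/R_total; the power in any one is I²R.
R_total = 74.9 + 56.0 = 130.9 Ω
I = V / R_total = 117 / 130.9 = 0.8938 A
P_R2 = I² × R2 = (0.8938)² × 56.0 = 44.74 W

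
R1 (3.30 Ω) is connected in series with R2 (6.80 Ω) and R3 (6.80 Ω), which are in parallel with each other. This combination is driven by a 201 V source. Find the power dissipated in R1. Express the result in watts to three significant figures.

2970 W

First combine the parallel branches into one equivalent R_p, then R1 + R_p is a series pair.
R_p = (6.80×6.80)/(6.80+6.80) = 3.400 Ω
R_total = 3.30 + 3.400 = 6.700 Ω
I = V / R_total = 201 / 6.700 = 30.00 A
R1 is in the main series path, so its power is I²R1.
P_R1 = (30.00)² × 3.30 = 2970 W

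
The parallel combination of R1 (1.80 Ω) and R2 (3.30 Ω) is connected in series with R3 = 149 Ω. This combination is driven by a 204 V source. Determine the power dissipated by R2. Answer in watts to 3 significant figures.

Reduce the parallel combination to a single R_p; the circuit then becomes R_p in series with the remaining resistor.
R_p = (1.80×3.30)/(1.80+3.30) = 1.165 Ω
R_total = R_p + 149 = 1.165 + 149 = 150.2 Ω
I = V / R_total = 204 / 150.2 = 1.359 A
Voltage across the parallel pair: V_p = I × R_p = 1.359 × 1.165 = 1.582 V
R2 sits across V_p; its power is V_p²/R.
P_R2 = (1.582)² / 3.30 = 0.7587 W

0.759 W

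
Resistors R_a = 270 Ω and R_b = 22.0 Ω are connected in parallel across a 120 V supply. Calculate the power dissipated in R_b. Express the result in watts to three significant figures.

The supply voltage appears across each parallel branch — just use P = V²/R_b.
P_R_b = V² / R_b = (120)² / 22.0 Ω = 654.5 W

655 W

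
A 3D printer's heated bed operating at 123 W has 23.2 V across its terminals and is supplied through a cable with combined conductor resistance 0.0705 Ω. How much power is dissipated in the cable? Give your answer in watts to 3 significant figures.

The cable is a series resistance carrying the load current; its dissipation is I²R_line.
I = P / V = 123 / 23.2 = 5.302 A through the cable.
P_line = I² R_line = (5.302)² × 0.0705 = 1.982 W

1.98 W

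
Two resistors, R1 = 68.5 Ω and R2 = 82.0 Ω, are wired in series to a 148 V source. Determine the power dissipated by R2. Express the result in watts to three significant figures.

79.3 W

In a series string the same current flows through every resistor — find that current, then P = I²R for the one we want.
R_total = 68.5 + 82.0 = 150.5 Ω
I = V / R_total = 148 / 150.5 = 0.9834 A
P_R2 = I² × R2 = (0.9834)² × 82.0 = 79.30 W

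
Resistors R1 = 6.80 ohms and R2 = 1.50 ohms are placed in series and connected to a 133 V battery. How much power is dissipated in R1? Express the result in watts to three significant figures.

1750 W

Every series element carries the same I. Get I from the total resistance, then P = I² × R1.
R_total = 6.80 + 1.50 = 8.300 Ω
I = V / R_total = 133 / 8.300 = 16.02 A
P_R1 = I² × R1 = (16.02)² × 6.80 = 1746 W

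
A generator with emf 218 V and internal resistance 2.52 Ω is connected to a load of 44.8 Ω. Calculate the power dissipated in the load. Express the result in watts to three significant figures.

951 W

Load and internal resistance form a series loop — compute the loop current, then the load power via I²R.
I = ε / (r + R) = 218 / (2.52 + 44.8) = 4.607 A
P_load = I² R = (4.607)² × 44.8 = 950.8 W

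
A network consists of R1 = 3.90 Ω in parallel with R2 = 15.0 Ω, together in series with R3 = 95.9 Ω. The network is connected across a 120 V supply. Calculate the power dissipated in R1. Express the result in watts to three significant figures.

3.61 W

Collapse the R1‖R2 pair into one equivalent R_p; then R_p and R3 form a series string.
R_p = (3.90×15.0)/(3.90+15.0) = 3.095 Ω
R_total = R_p + 95.9 = 3.095 + 95.9 = 99.00 Ω
I = V / R_total = 120 / 99.00 = 1.212 A
Voltage across the parallel pair: V_p = I × R_p = 1.212 × 3.095 = 3.752 V
R1 has V_p across it, so P = V_p²/R1.
P_R1 = (3.752)² / 3.90 = 3.610 W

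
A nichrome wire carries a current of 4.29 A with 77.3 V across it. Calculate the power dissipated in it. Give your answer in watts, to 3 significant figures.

With V and I both given, power follows immediately from P = V I.
P = 77.3 V × 4.290 A = 331.6 W

332 W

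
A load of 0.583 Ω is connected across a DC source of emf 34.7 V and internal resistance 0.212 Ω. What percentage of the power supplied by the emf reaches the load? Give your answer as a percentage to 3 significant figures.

73.3 %

Efficiency is P_load / P_total. With a series r and R sharing the same I, P = I²R for each, so η = R/(R+r).
η = R / (R + r) = 0.583 / (0.583 + 0.212) = 0.7333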